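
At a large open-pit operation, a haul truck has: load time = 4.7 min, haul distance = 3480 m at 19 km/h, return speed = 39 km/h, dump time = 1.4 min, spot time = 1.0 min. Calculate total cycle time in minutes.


Convert haul speed to m/min: 19 * 1000/60 = 316.6666667 m/min
Haul time = 3480 / 316.6666667 = 10.98947368 min
Convert return speed to m/min: 39 * 1000/60 = 650 m/min
Return time = 3480 / 650 = 5.353846154 min
Total cycle time:
= 4.7 + 10.98947368 + 1.4 + 5.353846154 + 1.0
= 23.4433 min

23.4433 min


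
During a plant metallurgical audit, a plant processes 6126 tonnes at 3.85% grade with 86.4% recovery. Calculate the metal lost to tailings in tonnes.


Total metal in feed:
= 6126 * 3.85 / 100 = 235.851 tonnes
Metal recovered:
= 235.851 * 86.4 / 100 = 203.775264 tonnes
Metal lost to tailings:
= 235.851 - 203.775264
= 32.0757 tonnes

32.0757 tonnes


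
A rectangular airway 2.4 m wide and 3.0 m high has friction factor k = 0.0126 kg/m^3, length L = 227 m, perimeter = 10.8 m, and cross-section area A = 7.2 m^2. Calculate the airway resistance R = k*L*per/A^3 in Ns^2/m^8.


0.0828 Ns^2/m^8

Compute the numerator:
k * L * per = 0.0126 * 227 * 10.8
= 30.89016
Compute the denominator:
A^3 = 7.2^3 = 373.248
Resistance:
R = 30.89016 / 373.248
= 0.0828 Ns^2/m^8


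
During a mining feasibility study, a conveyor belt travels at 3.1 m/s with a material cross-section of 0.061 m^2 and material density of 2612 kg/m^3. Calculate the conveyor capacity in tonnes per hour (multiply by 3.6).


1778.1451 t/h

Volumetric flow = speed * area
= 3.1 * 0.061 = 0.1891 m^3/s
Mass flow = volumetric * density
= 0.1891 * 2612 = 493.9292 kg/s
Convert to t/h: multiply by 3.6
Capacity = 493.9292 * 3.6
= 1778.1451 t/h


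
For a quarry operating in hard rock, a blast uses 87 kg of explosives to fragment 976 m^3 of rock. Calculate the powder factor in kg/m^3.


0.0891 kg/m^3

Powder factor = explosive mass / rock volume
= 87 / 976
= 0.0891 kg/m^3


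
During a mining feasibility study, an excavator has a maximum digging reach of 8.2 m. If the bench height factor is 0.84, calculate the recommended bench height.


Bench height = reach * factor
= 8.2 * 0.84
= 6.888 m

6.888 m


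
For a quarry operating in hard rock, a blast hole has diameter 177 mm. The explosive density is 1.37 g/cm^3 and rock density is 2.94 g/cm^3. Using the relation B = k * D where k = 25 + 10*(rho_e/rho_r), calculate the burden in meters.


First, compute k:
rho_e / rho_r = 1.37 / 2.94 = 0.4659863946
k = 25 + 10 * 0.4659863946 = 29.65986395
Then, compute burden:
B = k * D / 1000 = 29.65986395 * 177 / 1000
= 5249.795918 / 1000
= 5.2498 m

5.2498 m


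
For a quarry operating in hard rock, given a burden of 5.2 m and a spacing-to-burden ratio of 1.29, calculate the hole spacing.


6.708 m

Spacing = burden * ratio
= 5.2 * 1.29
= 6.708 m


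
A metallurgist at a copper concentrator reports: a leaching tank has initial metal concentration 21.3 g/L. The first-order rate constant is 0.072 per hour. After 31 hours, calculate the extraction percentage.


Compute the exponent:
-k * t = -0.072 * 31 = -2.232
Remaining concentration:
C = 21.3 * exp(-2.232)
= 21.3 * 0.1073135882
= 2.285779428 g/L
Extracted = 21.3 - 2.285779428 = 19.01422057 g/L
Extraction % = 19.01422057 / 21.3 * 100
= 89.2686%

89.2686%


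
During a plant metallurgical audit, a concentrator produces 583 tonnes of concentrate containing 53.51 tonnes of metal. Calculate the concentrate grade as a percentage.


Grade = (metal in concentrate / concentrate mass) * 100
= (53.51 / 583) * 100
= 0.0917838765 * 100
= 9.1784%

9.1784%


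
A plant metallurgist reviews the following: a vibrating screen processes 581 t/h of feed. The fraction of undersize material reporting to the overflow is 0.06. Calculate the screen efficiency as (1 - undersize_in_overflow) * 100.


94.0%

Screen efficiency = (1 - fraction of undersize in overflow) * 100
= (1 - 0.06) * 100
= 0.94 * 100
= 94.0%


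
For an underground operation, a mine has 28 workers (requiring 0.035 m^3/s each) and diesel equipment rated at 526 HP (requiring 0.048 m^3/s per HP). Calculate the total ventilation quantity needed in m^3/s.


26.228 m^3/s

Airflow for workers:
Q_people = 28 * 0.035 = 0.98 m^3/s
Airflow for diesel equipment:
Q_diesel = 526 * 0.048 = 25.248 m^3/s
Total ventilation:
Q_total = 0.98 + 25.248
= 26.228 m^3/s


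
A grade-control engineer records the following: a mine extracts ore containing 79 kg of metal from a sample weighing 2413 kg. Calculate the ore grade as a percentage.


3.2739%

Ore grade = (metal mass / ore mass) * 100
= (79 / 2413) * 100
= 0.03273932864 * 100
= 3.2739%


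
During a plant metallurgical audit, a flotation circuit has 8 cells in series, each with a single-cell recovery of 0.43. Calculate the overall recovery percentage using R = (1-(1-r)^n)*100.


Complement of single-cell recovery:
1 - r = 1 - 0.43 = 0.57
Raise to power n:
(1 - r)^8 = 0.57^8 = 0.01114291571
Overall recovery:
R = (1 - 0.01114291571) * 100
= 98.8857%

98.8857%


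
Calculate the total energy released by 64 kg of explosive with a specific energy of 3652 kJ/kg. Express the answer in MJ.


233.728 MJ

Energy = mass * specific_energy / 1000
= 64 * 3652 / 1000
= 233728 / 1000
= 233.728 MJ


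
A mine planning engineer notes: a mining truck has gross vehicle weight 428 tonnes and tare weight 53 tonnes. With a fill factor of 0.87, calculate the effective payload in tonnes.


326.25 tonnes

Maximum payload = gross - tare
= 428 - 53 = 375 tonnes
Effective payload = max payload * fill factor
= 375 * 0.87
= 326.25 tonnes


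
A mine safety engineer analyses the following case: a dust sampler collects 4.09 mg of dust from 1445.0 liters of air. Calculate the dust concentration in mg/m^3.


Convert liters to m^3: 1 m^3 = 1000 L
Concentration = mass / volume * 1000
= 4.09 / 1445.0 * 1000
= 0.002830449827 * 1000
= 2.8304 mg/m^3

2.8304 mg/m^3


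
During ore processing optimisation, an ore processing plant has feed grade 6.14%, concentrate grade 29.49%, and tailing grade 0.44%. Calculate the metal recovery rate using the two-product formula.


94.24%

Using the two-product formula:
R = 100 * c * (f - t) / (f * (c - t))
Numerator = 100 * 29.49 * (6.14 - 0.44)
= 100 * 29.49 * 5.7
= 16809.3
Denominator = 6.14 * (29.49 - 0.44)
= 6.14 * 29.05
= 178.367
R = 16809.3 / 178.367
= 94.24%


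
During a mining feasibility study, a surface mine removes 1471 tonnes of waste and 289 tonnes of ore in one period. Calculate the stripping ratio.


5.09

Stripping ratio = waste tonnage / ore tonnage
= 1471 / 289
= 5.09


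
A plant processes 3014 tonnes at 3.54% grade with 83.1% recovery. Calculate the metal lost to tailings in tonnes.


Total metal in feed:
= 3014 * 3.54 / 100 = 106.6956 tonnes
Metal recovered:
= 106.6956 * 83.1 / 100 = 88.6640436 tonnes
Metal lost to tailings:
= 106.6956 - 88.6640436
= 18.0316 tonnes

18.0316 tonnes


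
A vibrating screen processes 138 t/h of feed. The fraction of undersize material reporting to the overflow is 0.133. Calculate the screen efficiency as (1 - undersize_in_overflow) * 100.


86.7%

Screen efficiency = (1 - fraction of undersize in overflow) * 100
= (1 - 0.133) * 100
= 0.867 * 100
= 86.7%


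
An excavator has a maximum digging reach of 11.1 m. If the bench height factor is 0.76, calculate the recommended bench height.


8.436 m

Bench height = reach * factor
= 11.1 * 0.76
= 8.436 m


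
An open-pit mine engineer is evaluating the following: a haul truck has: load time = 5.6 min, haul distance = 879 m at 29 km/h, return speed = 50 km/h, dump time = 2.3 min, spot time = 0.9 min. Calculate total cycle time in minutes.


11.6734 min

Convert haul speed to m/min: 29 * 1000/60 = 483.3333333 m/min
Haul time = 879 / 483.3333333 = 1.81862069 min
Convert return speed to m/min: 50 * 1000/60 = 833.3333333 m/min
Return time = 879 / 833.3333333 = 1.0548 min
Total cycle time:
= 5.6 + 1.81862069 + 2.3 + 1.0548 + 0.9
= 11.6734 min


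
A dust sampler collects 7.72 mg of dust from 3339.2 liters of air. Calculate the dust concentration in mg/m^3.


Convert liters to m^3: 1 m^3 = 1000 L
Concentration = mass / volume * 1000
= 7.72 / 3339.2 * 1000
= 0.002311931001 * 1000
= 2.3119 mg/m^3

2.3119 mg/m^3


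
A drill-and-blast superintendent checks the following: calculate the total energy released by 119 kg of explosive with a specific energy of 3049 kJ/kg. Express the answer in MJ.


362.831 MJ

Energy = mass * specific_energy / 1000
= 119 * 3049 / 1000
= 362831 / 1000
= 362.831 MJ


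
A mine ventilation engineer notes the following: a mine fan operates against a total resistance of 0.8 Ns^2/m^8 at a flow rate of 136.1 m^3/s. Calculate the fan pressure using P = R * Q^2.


14818.568 Pa

Compute Q^2:
Q^2 = 136.1^2 = 18523.21
Compute pressure:
P = R * Q^2 = 0.8 * 18523.21
= 14818.568 Pa


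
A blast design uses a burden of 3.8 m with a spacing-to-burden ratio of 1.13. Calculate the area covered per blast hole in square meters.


16.3172 m^2

First, find the spacing:
Spacing = burden * ratio = 3.8 * 1.13
= 4.294 m
Then, calculate the area:
Area = burden * spacing = 3.8 * 4.294
= 16.3172 m^2


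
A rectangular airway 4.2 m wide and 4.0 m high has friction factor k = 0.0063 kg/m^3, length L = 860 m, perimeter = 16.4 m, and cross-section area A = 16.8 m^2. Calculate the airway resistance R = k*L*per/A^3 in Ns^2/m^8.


Compute the numerator:
k * L * per = 0.0063 * 860 * 16.4
= 88.8552
Compute the denominator:
A^3 = 16.8^3 = 4741.632
Resistance:
R = 88.8552 / 4741.632
= 0.0187 Ns^2/m^8

0.0187 Ns^2/m^8


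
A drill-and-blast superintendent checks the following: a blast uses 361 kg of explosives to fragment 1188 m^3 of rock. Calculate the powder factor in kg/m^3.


Powder factor = explosive mass / rock volume
= 361 / 1188
= 0.3039 kg/m^3

0.3039 kg/m^3


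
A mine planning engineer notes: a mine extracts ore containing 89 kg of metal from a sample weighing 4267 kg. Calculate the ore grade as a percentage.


Ore grade = (metal mass / ore mass) * 100
= (89 / 4267) * 100
= 0.02085774549 * 100
= 2.0858%

2.0858%


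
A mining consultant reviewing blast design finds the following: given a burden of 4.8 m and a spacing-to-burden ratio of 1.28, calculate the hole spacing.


Spacing = burden * ratio
= 4.8 * 1.28
= 6.144 m

6.144 m


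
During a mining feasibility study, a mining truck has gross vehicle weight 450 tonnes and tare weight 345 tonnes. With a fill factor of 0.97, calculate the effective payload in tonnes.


101.85 tonnes

Maximum payload = gross - tare
= 450 - 345 = 105 tonnes
Effective payload = max payload * fill factor
= 105 * 0.97
= 101.85 tonnes


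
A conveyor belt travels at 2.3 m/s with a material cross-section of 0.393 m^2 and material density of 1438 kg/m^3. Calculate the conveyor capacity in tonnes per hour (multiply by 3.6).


Volumetric flow = speed * area
= 2.3 * 0.393 = 0.9039 m^3/s
Mass flow = volumetric * density
= 0.9039 * 1438 = 1299.8082 kg/s
Convert to t/h: multiply by 3.6
Capacity = 1299.8082 * 3.6
= 4679.3095 t/h

4679.3095 t/h


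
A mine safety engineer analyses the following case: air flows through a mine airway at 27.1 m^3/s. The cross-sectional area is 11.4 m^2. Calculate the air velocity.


Velocity = flow rate / cross-sectional area
= 27.1 / 11.4
= 2.3772 m/s

2.3772 m/s


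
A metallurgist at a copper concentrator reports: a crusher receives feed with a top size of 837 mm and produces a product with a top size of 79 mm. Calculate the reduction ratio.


Reduction ratio = feed size / product size
= 837 / 79
= 10.5949

10.5949


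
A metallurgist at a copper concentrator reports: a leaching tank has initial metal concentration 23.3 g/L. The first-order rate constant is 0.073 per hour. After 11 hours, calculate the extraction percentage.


Compute the exponent:
-k * t = -0.073 * 11 = -0.803
Remaining concentration:
C = 23.3 * exp(-0.803)
= 23.3 * 0.4479829972
= 10.43800383 g/L
Extracted = 23.3 - 10.43800383 = 12.86199617 g/L
Extraction % = 12.86199617 / 23.3 * 100
= 55.2017%

55.2017%


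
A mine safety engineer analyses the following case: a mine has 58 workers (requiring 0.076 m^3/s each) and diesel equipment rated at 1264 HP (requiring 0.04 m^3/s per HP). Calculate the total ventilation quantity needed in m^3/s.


54.968 m^3/s

Airflow for workers:
Q_people = 58 * 0.076 = 4.408 m^3/s
Airflow for diesel equipment:
Q_diesel = 1264 * 0.04 = 50.56 m^3/s
Total ventilation:
Q_total = 4.408 + 50.56
= 54.968 m^3/s


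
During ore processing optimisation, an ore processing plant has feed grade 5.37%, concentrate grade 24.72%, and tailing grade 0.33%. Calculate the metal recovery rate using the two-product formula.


Using the two-product formula:
R = 100 * c * (f - t) / (f * (c - t))
Numerator = 100 * 24.72 * (5.37 - 0.33)
= 100 * 24.72 * 5.04
= 12458.88
Denominator = 5.37 * (24.72 - 0.33)
= 5.37 * 24.39
= 130.9743
R = 12458.88 / 130.9743
= 95.1246%

95.1246%


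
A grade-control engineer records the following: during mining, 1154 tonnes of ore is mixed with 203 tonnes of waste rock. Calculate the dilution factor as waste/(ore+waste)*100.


Total material = ore + waste
= 1154 + 203 = 1357 tonnes
Dilution = waste / total * 100
= 203 / 1357 * 100
= 0.1495946942 * 100
= 14.9595%

14.9595%


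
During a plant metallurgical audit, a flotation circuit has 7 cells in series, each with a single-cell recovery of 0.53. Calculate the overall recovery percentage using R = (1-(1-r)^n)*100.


Complement of single-cell recovery:
1 - r = 1 - 0.53 = 0.47
Raise to power n:
(1 - r)^7 = 0.47^7 = 0.005066231205
Overall recovery:
R = (1 - 0.005066231205) * 100
= 99.4934%

99.4934%


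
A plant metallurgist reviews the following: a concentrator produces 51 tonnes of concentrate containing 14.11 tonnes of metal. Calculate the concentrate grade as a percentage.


27.6667%

Grade = (metal in concentrate / concentrate mass) * 100
= (14.11 / 51) * 100
= 0.2766666667 * 100
= 27.6667%


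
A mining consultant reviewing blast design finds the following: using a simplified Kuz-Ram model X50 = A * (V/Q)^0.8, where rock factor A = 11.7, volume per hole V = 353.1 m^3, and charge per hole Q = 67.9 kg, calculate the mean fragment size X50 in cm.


Compute V/Q:
V/Q = 353.1 / 67.9 = 5.200294551
Raise to the power 0.8:
(V/Q)^0.8 = 5.200294551^0.8 = 3.73957592
Multiply by A:
X50 = 11.7 * 3.73957592
= 43.753 cm

43.753 cm


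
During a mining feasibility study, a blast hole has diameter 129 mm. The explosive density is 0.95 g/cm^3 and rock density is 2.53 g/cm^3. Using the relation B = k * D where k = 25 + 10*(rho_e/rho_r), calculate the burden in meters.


First, compute k:
rho_e / rho_r = 0.95 / 2.53 = 0.3754940711
k = 25 + 10 * 0.3754940711 = 28.75494071
Then, compute burden:
B = k * D / 1000 = 28.75494071 * 129 / 1000
= 3709.387352 / 1000
= 3.7094 m

3.7094 m


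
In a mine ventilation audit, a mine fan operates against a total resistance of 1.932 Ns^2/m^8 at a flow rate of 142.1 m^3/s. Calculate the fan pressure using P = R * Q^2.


Compute Q^2:
Q^2 = 142.1^2 = 20192.41
Compute pressure:
P = R * Q^2 = 1.932 * 20192.41
= 39011.7361 Pa

39011.7361 Pa


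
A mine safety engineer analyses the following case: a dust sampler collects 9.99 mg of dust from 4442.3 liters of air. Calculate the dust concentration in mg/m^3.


2.2488 mg/m^3

Convert liters to m^3: 1 m^3 = 1000 L
Concentration = mass / volume * 1000
= 9.99 / 4442.3 * 1000
= 0.002248835063 * 1000
= 2.2488 mg/m^3


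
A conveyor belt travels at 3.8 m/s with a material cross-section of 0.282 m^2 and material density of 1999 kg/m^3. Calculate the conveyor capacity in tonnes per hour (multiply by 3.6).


7711.6622 t/h

Volumetric flow = speed * area
= 3.8 * 0.282 = 1.0716 m^3/s
Mass flow = volumetric * density
= 1.0716 * 1999 = 2142.1284 kg/s
Convert to t/h: multiply by 3.6
Capacity = 2142.1284 * 3.6
= 7711.6622 t/h


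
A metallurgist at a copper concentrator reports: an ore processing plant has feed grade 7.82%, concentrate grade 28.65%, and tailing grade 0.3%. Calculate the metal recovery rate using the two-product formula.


Using the two-product formula:
R = 100 * c * (f - t) / (f * (c - t))
Numerator = 100 * 28.65 * (7.82 - 0.3)
= 100 * 28.65 * 7.52
= 21544.8
Denominator = 7.82 * (28.65 - 0.3)
= 7.82 * 28.35
= 221.697
R = 21544.8 / 221.697
= 97.1813%

97.1813%


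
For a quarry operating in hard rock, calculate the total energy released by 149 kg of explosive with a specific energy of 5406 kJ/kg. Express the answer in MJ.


805.494 MJ

Energy = mass * specific_energy / 1000
= 149 * 5406 / 1000
= 805494 / 1000
= 805.494 MJ


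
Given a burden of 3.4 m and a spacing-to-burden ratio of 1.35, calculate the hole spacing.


Spacing = burden * ratio
= 3.4 * 1.35
= 4.59 m

4.59 m


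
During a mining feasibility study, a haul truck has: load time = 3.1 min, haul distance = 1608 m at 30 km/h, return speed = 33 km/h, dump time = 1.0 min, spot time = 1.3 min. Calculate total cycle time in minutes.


Convert haul speed to m/min: 30 * 1000/60 = 500 m/min
Haul time = 1608 / 500 = 3.216 min
Convert return speed to m/min: 33 * 1000/60 = 550 m/min
Return time = 1608 / 550 = 2.923636364 min
Total cycle time:
= 3.1 + 3.216 + 1.0 + 2.923636364 + 1.3
= 11.5396 min

11.5396 min


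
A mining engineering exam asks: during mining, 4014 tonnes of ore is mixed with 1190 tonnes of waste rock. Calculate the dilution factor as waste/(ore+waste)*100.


22.867%

Total material = ore + waste
= 4014 + 1190 = 5204 tonnes
Dilution = waste / total * 100
= 1190 / 5204 * 100
= 0.2286702537 * 100
= 22.867%


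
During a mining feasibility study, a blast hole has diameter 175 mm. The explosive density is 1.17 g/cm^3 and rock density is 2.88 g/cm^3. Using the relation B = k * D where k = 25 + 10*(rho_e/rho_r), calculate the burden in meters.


5.0859 m

First, compute k:
rho_e / rho_r = 1.17 / 2.88 = 0.40625
k = 25 + 10 * 0.40625 = 29.0625
Then, compute burden:
B = k * D / 1000 = 29.0625 * 175 / 1000
= 5085.9375 / 1000
= 5.0859 m


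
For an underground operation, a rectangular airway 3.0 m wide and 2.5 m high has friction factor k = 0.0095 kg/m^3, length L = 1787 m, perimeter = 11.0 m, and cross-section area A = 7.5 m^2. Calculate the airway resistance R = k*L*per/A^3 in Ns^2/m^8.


Compute the numerator:
k * L * per = 0.0095 * 1787 * 11.0
= 186.7415
Compute the denominator:
A^3 = 7.5^3 = 421.875
Resistance:
R = 186.7415 / 421.875
= 0.4426 Ns^2/m^8

0.4426 Ns^2/m^8


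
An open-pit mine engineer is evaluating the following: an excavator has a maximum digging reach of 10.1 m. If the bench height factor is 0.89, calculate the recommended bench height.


8.989 m

Bench height = reach * factor
= 10.1 * 0.89
= 8.989 m


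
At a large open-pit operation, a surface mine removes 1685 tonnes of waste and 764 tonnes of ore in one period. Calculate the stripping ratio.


2.2055

Stripping ratio = waste tonnage / ore tonnage
= 1685 / 764
= 2.2055


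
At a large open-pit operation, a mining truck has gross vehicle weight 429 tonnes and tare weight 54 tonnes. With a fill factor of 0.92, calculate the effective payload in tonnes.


Maximum payload = gross - tare
= 429 - 54 = 375 tonnes
Effective payload = max payload * fill factor
= 375 * 0.92
= 345.0 tonnes

345.0 tonnes


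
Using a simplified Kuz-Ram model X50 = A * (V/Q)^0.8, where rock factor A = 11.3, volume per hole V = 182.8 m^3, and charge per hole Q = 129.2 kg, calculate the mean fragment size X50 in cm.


14.9159 cm

Compute V/Q:
V/Q = 182.8 / 129.2 = 1.414860681
Raise to the power 0.8:
(V/Q)^0.8 = 1.414860681^0.8 = 1.319990915
Multiply by A:
X50 = 11.3 * 1.319990915
= 14.9159 cm


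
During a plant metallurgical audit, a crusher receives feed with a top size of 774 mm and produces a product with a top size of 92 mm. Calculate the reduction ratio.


8.413

Reduction ratio = feed size / product size
= 774 / 92
= 8.413


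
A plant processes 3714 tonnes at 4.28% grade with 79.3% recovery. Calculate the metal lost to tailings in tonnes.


Total metal in feed:
= 3714 * 4.28 / 100 = 158.9592 tonnes
Metal recovered:
= 158.9592 * 79.3 / 100 = 126.0546456 tonnes
Metal lost to tailings:
= 158.9592 - 126.0546456
= 32.9046 tonnes

32.9046 tonnes


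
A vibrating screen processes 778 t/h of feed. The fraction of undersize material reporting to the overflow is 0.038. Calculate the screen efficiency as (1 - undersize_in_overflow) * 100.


96.2%

Screen efficiency = (1 - fraction of undersize in overflow) * 100
= (1 - 0.038) * 100
= 0.962 * 100
= 96.2%


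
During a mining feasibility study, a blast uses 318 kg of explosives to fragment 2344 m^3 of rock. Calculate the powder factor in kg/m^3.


0.1357 kg/m^3

Powder factor = explosive mass / rock volume
= 318 / 2344
= 0.1357 kg/m^3


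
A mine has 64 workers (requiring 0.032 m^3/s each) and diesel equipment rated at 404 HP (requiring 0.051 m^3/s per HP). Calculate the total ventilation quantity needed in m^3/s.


22.652 m^3/s

Airflow for workers:
Q_people = 64 * 0.032 = 2.048 m^3/s
Airflow for diesel equipment:
Q_diesel = 404 * 0.051 = 20.604 m^3/s
Total ventilation:
Q_total = 2.048 + 20.604
= 22.652 m^3/s


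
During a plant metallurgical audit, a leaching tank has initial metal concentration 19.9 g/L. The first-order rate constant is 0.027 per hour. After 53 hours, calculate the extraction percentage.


76.093%

Compute the exponent:
-k * t = -0.027 * 53 = -1.431
Remaining concentration:
C = 19.9 * exp(-1.431)
= 19.9 * 0.2390697329
= 4.757487685 g/L
Extracted = 19.9 - 4.757487685 = 15.14251231 g/L
Extraction % = 15.14251231 / 19.9 * 100
= 76.093%


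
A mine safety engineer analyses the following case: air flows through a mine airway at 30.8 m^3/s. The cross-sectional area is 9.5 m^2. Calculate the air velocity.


Velocity = flow rate / cross-sectional area
= 30.8 / 9.5
= 3.2421 m/s

3.2421 m/s


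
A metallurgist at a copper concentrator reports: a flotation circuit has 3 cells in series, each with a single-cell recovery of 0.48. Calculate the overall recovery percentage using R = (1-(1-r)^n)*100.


Complement of single-cell recovery:
1 - r = 1 - 0.48 = 0.52
Raise to power n:
(1 - r)^3 = 0.52^3 = 0.140608
Overall recovery:
R = (1 - 0.140608) * 100
= 85.9392%

85.9392%


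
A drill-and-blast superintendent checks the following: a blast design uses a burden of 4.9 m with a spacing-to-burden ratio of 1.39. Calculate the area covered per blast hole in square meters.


33.3739 m^2

First, find the spacing:
Spacing = burden * ratio = 4.9 * 1.39
= 6.811 m
Then, calculate the area:
Area = burden * spacing = 4.9 * 6.811
= 33.3739 m^2


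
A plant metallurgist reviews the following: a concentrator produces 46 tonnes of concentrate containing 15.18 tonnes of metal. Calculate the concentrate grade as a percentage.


Grade = (metal in concentrate / concentrate mass) * 100
= (15.18 / 46) * 100
= 0.33 * 100
= 33.0%

33.0%


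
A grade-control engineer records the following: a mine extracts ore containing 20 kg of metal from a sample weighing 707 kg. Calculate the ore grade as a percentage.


Ore grade = (metal mass / ore mass) * 100
= (20 / 707) * 100
= 0.02828854314 * 100
= 2.8289%

2.8289%


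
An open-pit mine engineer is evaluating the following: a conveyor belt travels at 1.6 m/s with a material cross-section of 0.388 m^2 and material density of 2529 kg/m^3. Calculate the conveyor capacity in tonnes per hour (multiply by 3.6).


5652.0115 t/h

Volumetric flow = speed * area
= 1.6 * 0.388 = 0.6208 m^3/s
Mass flow = volumetric * density
= 0.6208 * 2529 = 1570.0032 kg/s
Convert to t/h: multiply by 3.6
Capacity = 1570.0032 * 3.6
= 5652.0115 t/h


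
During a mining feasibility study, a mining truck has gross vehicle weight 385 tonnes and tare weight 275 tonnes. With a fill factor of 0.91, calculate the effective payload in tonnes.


Maximum payload = gross - tare
= 385 - 275 = 110 tonnes
Effective payload = max payload * fill factor
= 110 * 0.91
= 100.1 tonnes

100.1 tonnes


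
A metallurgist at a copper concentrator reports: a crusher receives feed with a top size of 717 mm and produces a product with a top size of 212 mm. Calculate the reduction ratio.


3.3821

Reduction ratio = feed size / product size
= 717 / 212
= 3.3821


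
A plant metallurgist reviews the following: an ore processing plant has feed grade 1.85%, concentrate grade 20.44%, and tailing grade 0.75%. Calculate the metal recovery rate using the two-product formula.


61.7243%

Using the two-product formula:
R = 100 * c * (f - t) / (f * (c - t))
Numerator = 100 * 20.44 * (1.85 - 0.75)
= 100 * 20.44 * 1.1
= 2248.4
Denominator = 1.85 * (20.44 - 0.75)
= 1.85 * 19.69
= 36.4265
R = 2248.4 / 36.4265
= 61.7243%


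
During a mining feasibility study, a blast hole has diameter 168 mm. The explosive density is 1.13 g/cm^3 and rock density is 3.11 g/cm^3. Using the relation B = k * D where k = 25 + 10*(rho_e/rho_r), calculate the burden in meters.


4.8104 m

First, compute k:
rho_e / rho_r = 1.13 / 3.11 = 0.3633440514
k = 25 + 10 * 0.3633440514 = 28.63344051
Then, compute burden:
B = k * D / 1000 = 28.63344051 * 168 / 1000
= 4810.418006 / 1000
= 4.8104 m


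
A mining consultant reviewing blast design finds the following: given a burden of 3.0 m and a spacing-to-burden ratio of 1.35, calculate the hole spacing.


Spacing = burden * ratio
= 3.0 * 1.35
= 4.05 m

4.05 m


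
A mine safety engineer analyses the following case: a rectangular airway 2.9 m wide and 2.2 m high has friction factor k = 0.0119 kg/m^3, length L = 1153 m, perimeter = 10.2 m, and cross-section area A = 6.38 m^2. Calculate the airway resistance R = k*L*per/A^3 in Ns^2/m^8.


0.5389 Ns^2/m^8

Compute the numerator:
k * L * per = 0.0119 * 1153 * 10.2
= 139.95114
Compute the denominator:
A^3 = 6.38^3 = 259.694072
Resistance:
R = 139.95114 / 259.694072
= 0.5389 Ns^2/m^8


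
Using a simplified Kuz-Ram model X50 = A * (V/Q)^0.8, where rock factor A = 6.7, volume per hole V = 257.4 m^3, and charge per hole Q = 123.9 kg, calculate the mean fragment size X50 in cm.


Compute V/Q:
V/Q = 257.4 / 123.9 = 2.07748184
Raise to the power 0.8:
(V/Q)^0.8 = 2.07748184^0.8 = 1.794856735
Multiply by A:
X50 = 6.7 * 1.794856735
= 12.0255 cm

12.0255 cm


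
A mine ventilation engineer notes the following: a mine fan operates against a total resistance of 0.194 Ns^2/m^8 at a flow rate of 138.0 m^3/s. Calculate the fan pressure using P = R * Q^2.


Compute Q^2:
Q^2 = 138.0^2 = 19044.0
Compute pressure:
P = R * Q^2 = 0.194 * 19044.0
= 3694.536 Pa

3694.536 Pa


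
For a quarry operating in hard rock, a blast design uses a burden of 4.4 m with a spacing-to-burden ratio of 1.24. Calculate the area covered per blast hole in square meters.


24.0064 m^2

First, find the spacing:
Spacing = burden * ratio = 4.4 * 1.24
= 5.456 m
Then, calculate the area:
Area = burden * spacing = 4.4 * 5.456
= 24.0064 m^2


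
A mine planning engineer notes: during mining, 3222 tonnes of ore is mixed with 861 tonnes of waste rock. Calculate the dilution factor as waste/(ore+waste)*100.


21.0874%

Total material = ore + waste
= 3222 + 861 = 4083 tonnes
Dilution = waste / total * 100
= 861 / 4083 * 100
= 0.2108743571 * 100
= 21.0874%


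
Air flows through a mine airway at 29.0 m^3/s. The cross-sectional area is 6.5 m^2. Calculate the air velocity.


4.4615 m/s

Velocity = flow rate / cross-sectional area
= 29.0 / 6.5
= 4.4615 m/s


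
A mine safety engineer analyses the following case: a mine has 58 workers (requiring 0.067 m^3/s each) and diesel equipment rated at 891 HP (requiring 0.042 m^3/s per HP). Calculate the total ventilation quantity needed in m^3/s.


Airflow for workers:
Q_people = 58 * 0.067 = 3.886 m^3/s
Airflow for diesel equipment:
Q_diesel = 891 * 0.042 = 37.422 m^3/s
Total ventilation:
Q_total = 3.886 + 37.422
= 41.308 m^3/s

41.308 m^3/s


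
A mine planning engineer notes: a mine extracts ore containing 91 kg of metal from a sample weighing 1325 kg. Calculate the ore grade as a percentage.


6.8679%

Ore grade = (metal mass / ore mass) * 100
= (91 / 1325) * 100
= 0.06867924528 * 100
= 6.8679%


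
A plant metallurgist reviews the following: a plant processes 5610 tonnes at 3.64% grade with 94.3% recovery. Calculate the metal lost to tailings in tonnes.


Total metal in feed:
= 5610 * 3.64 / 100 = 204.204 tonnes
Metal recovered:
= 204.204 * 94.3 / 100 = 192.564372 tonnes
Metal lost to tailings:
= 204.204 - 192.564372
= 11.6396 tonnes

11.6396 tonnes


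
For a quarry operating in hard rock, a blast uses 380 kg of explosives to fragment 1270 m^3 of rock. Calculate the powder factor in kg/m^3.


Powder factor = explosive mass / rock volume
= 380 / 1270
= 0.2992 kg/m^3

0.2992 kg/m^3


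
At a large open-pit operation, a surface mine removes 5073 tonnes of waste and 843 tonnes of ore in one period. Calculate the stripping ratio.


6.0178

Stripping ratio = waste tonnage / ore tonnage
= 5073 / 843
= 6.0178


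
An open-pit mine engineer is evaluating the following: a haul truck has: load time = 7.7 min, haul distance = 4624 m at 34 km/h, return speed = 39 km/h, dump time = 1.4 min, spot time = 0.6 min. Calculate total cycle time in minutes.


24.9738 min

Convert haul speed to m/min: 34 * 1000/60 = 566.6666667 m/min
Haul time = 4624 / 566.6666667 = 8.16 min
Convert return speed to m/min: 39 * 1000/60 = 650 m/min
Return time = 4624 / 650 = 7.113846154 min
Total cycle time:
= 7.7 + 8.16 + 1.4 + 7.113846154 + 0.6
= 24.9738 min


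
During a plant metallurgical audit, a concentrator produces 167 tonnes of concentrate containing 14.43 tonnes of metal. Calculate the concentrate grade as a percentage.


Grade = (metal in concentrate / concentrate mass) * 100
= (14.43 / 167) * 100
= 0.08640718563 * 100
= 8.6407%

8.6407%


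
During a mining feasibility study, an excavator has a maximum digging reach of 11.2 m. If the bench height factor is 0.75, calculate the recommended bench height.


8.4 m

Bench height = reach * factor
= 11.2 * 0.75
= 8.4 m


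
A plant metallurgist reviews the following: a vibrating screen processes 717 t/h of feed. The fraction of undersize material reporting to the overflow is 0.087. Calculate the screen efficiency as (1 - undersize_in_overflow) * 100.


Screen efficiency = (1 - fraction of undersize in overflow) * 100
= (1 - 0.087) * 100
= 0.913 * 100
= 91.3%

91.3%


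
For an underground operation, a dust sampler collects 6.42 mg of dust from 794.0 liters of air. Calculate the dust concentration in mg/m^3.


Convert liters to m^3: 1 m^3 = 1000 L
Concentration = mass / volume * 1000
= 6.42 / 794.0 * 1000
= 0.008085642317 * 1000
= 8.0856 mg/m^3

8.0856 mg/m^3


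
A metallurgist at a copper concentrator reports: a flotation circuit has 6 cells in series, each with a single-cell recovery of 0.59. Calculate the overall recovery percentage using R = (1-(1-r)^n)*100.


Complement of single-cell recovery:
1 - r = 1 - 0.59 = 0.41
Raise to power n:
(1 - r)^6 = 0.41^6 = 0.004750104241
Overall recovery:
R = (1 - 0.004750104241) * 100
= 99.525%

99.525%


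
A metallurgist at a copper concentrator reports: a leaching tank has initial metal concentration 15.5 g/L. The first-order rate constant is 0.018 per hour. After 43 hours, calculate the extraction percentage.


53.8835%

Compute the exponent:
-k * t = -0.018 * 43 = -0.774
Remaining concentration:
C = 15.5 * exp(-0.774)
= 15.5 * 0.4611647152
= 7.148053086 g/L
Extracted = 15.5 - 7.148053086 = 8.351946914 g/L
Extraction % = 8.351946914 / 15.5 * 100
= 53.8835%


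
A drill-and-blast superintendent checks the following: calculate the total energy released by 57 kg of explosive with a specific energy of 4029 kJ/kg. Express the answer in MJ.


229.653 MJ

Energy = mass * specific_energy / 1000
= 57 * 4029 / 1000
= 229653 / 1000
= 229.653 MJ


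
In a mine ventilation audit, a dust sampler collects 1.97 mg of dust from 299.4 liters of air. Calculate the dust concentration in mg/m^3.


6.5798 mg/m^3

Convert liters to m^3: 1 m^3 = 1000 L
Concentration = mass / volume * 1000
= 1.97 / 299.4 * 1000
= 0.006579826319 * 1000
= 6.5798 mg/m^3


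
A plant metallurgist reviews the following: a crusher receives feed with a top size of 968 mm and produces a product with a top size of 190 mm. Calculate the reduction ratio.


Reduction ratio = feed size / product size
= 968 / 190
= 5.0947

5.0947


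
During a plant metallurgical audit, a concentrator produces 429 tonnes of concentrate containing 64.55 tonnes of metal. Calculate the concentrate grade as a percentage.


15.0466%

Grade = (metal in concentrate / concentrate mass) * 100
= (64.55 / 429) * 100
= 0.1504662005 * 100
= 15.0466%


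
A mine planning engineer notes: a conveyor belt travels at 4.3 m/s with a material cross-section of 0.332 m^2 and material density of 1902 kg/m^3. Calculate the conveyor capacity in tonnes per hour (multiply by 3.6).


9775.0627 t/h

Volumetric flow = speed * area
= 4.3 * 0.332 = 1.4276 m^3/s
Mass flow = volumetric * density
= 1.4276 * 1902 = 2715.2952 kg/s
Convert to t/h: multiply by 3.6
Capacity = 2715.2952 * 3.6
= 9775.0627 t/h


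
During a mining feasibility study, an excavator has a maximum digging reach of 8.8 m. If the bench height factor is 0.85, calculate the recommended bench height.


7.48 m

Bench height = reach * factor
= 8.8 * 0.85
= 7.48 m


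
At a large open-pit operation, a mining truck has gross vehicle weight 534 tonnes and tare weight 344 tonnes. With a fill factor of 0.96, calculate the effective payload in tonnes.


Maximum payload = gross - tare
= 534 - 344 = 190 tonnes
Effective payload = max payload * fill factor
= 190 * 0.96
= 182.4 tonnes

182.4 tonnes


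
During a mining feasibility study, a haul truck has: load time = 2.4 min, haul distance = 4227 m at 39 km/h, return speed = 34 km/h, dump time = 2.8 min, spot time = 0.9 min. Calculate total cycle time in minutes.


20.0625 min

Convert haul speed to m/min: 39 * 1000/60 = 650 m/min
Haul time = 4227 / 650 = 6.503076923 min
Convert return speed to m/min: 34 * 1000/60 = 566.6666667 m/min
Return time = 4227 / 566.6666667 = 7.459411765 min
Total cycle time:
= 2.4 + 6.503076923 + 2.8 + 7.459411765 + 0.9
= 20.0625 min


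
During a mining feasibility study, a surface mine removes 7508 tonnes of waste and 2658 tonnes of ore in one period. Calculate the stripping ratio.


Stripping ratio = waste tonnage / ore tonnage
= 7508 / 2658
= 2.8247

2.8247


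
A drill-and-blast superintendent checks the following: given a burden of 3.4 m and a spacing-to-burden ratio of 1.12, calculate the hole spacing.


3.808 m

Spacing = burden * ratio
= 3.4 * 1.12
= 3.808 m


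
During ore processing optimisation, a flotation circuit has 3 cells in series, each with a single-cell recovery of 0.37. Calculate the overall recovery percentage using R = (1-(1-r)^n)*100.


74.9953%

Complement of single-cell recovery:
1 - r = 1 - 0.37 = 0.63
Raise to power n:
(1 - r)^3 = 0.63^3 = 0.250047
Overall recovery:
R = (1 - 0.250047) * 100
= 74.9953%


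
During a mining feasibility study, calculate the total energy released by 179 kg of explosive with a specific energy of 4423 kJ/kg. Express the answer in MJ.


Energy = mass * specific_energy / 1000
= 179 * 4423 / 1000
= 791717 / 1000
= 791.717 MJ

791.717 MJ


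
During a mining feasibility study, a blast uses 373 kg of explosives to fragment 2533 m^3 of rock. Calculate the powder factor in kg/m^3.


Powder factor = explosive mass / rock volume
= 373 / 2533
= 0.1473 kg/m^3

0.1473 kg/m^3


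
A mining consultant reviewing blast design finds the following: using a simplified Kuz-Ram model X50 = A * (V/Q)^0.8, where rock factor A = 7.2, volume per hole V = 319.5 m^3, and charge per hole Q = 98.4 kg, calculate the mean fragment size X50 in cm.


18.472 cm

Compute V/Q:
V/Q = 319.5 / 98.4 = 3.24695122
Raise to the power 0.8:
(V/Q)^0.8 = 3.24695122^0.8 = 2.565550757
Multiply by A:
X50 = 7.2 * 2.565550757
= 18.472 cm


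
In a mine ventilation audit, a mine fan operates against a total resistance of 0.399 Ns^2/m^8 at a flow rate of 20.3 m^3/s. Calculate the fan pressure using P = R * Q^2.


164.4239 Pa

Compute Q^2:
Q^2 = 20.3^2 = 412.09
Compute pressure:
P = R * Q^2 = 0.399 * 412.09
= 164.4239 Pa


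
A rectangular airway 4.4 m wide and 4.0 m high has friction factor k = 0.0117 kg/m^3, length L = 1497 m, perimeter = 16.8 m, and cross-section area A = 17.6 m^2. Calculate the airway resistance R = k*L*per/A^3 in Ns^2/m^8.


Compute the numerator:
k * L * per = 0.0117 * 1497 * 16.8
= 294.25032
Compute the denominator:
A^3 = 17.6^3 = 5451.776
Resistance:
R = 294.25032 / 5451.776
= 0.054 Ns^2/m^8

0.054 Ns^2/m^8


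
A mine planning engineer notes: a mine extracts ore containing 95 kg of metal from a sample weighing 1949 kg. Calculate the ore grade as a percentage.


Ore grade = (metal mass / ore mass) * 100
= (95 / 1949) * 100
= 0.0487429451 * 100
= 4.8743%

4.8743%


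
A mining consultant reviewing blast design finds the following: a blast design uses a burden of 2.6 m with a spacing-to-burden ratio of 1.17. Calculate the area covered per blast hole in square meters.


First, find the spacing:
Spacing = burden * ratio = 2.6 * 1.17
= 3.042 m
Then, calculate the area:
Area = burden * spacing = 2.6 * 3.042
= 7.9092 m^2

7.9092 m^2


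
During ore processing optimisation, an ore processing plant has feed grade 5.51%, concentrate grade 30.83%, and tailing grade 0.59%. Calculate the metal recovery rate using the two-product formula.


91.0343%

Using the two-product formula:
R = 100 * c * (f - t) / (f * (c - t))
Numerator = 100 * 30.83 * (5.51 - 0.59)
= 100 * 30.83 * 4.92
= 15168.36
Denominator = 5.51 * (30.83 - 0.59)
= 5.51 * 30.24
= 166.6224
R = 15168.36 / 166.6224
= 91.0343%


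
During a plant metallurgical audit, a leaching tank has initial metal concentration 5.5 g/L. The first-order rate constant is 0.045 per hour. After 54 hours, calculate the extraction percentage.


91.1963%

Compute the exponent:
-k * t = -0.045 * 54 = -2.43
Remaining concentration:
C = 5.5 * exp(-2.43)
= 5.5 * 0.08803683258
= 0.4842025792 g/L
Extracted = 5.5 - 0.4842025792 = 5.015797421 g/L
Extraction % = 5.015797421 / 5.5 * 100
= 91.1963%


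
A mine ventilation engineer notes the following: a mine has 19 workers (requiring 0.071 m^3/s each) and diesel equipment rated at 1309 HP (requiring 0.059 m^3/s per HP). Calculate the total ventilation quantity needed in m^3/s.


78.58 m^3/s

Airflow for workers:
Q_people = 19 * 0.071 = 1.349 m^3/s
Airflow for diesel equipment:
Q_diesel = 1309 * 0.059 = 77.231 m^3/s
Total ventilation:
Q_total = 1.349 + 77.231
= 78.58 m^3/s


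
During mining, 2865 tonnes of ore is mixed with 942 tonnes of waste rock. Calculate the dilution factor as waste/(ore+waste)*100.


Total material = ore + waste
= 2865 + 942 = 3807 tonnes
Dilution = waste / total * 100
= 942 / 3807 * 100
= 0.2474389283 * 100
= 24.7439%

24.7439%


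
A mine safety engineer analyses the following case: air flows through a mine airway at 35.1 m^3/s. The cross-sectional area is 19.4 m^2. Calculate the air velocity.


1.8093 m/s

Velocity = flow rate / cross-sectional area
= 35.1 / 19.4
= 1.8093 m/s


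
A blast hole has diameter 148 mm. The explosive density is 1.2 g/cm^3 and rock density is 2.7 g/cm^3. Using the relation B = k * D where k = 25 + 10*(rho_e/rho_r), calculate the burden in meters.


First, compute k:
rho_e / rho_r = 1.2 / 2.7 = 0.4444444444
k = 25 + 10 * 0.4444444444 = 29.44444444
Then, compute burden:
B = k * D / 1000 = 29.44444444 * 148 / 1000
= 4357.777778 / 1000
= 4.3578 m

4.3578 m


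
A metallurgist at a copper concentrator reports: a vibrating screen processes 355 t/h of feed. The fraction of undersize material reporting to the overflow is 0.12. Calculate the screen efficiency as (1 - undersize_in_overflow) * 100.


Screen efficiency = (1 - fraction of undersize in overflow) * 100
= (1 - 0.12) * 100
= 0.88 * 100
= 88.0%

88.0%
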